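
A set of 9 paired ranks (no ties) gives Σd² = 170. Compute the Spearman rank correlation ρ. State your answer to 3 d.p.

-0.417

ρ = 1 − 6Σd² / [n(n²−1)] = 1 − 6×170 / (9×80)
  = 1 − 1020/720 = 1 − 1.4167 ≈ -0.417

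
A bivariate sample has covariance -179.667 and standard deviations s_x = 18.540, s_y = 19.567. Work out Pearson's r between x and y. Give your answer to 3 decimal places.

-0.495

r = Cov(x,y) / (s_x · s_y) = -179.667 / (18.540 × 19.567)
  = -179.667 / 362.7722 ≈ -0.495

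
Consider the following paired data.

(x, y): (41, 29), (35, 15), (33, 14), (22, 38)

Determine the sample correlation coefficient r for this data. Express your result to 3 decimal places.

-0.479

n = 4, Σx = 131, Σy = 96, Σx² = 4479, Σy² = 2706, Σxy = 3012
nΣxy − ΣxΣy = 12048 − 12576 = -528
nΣx² − (Σx)² = 17916 − 17161 = 755; nΣy² − (Σy)² = 10824 − 9216 = 1608
r = -528 / √(755 × 1608) = -528 / 1101.8348 ≈ -0.479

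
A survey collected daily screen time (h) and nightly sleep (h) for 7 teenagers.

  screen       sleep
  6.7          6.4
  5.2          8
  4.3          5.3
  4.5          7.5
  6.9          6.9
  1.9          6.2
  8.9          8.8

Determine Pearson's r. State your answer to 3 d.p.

0.587

n = 7, Σx = 38.4, Σy = 49.1, Σx² = 241.1, Σy² = 352.79, Σxy = 278.73
nΣxy − ΣxΣy = 1951.11 − 1885.44 = 65.67
nΣx² − (Σx)² = 1687.7 − 1474.56 = 213.14; nΣy² − (Σy)² = 2469.53 − 2410.81 = 58.72
r = 65.67 / √(213.14 × 58.72) = 65.67 / 111.8731 ≈ 0.587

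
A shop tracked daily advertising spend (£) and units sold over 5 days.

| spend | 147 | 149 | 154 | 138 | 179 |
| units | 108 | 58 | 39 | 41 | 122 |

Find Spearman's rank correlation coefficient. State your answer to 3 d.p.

0.300

Rank spend: 2, 3, 4, 1, 5
Rank units: 4, 3, 1, 2, 5
d = rank(spend) − rank(units): -2, 0, 3, -1, 0; Σd² = 14
ρ = 1 − 6Σd² / [n(n²−1)] = 1 − 6×14 / (5×24) = 1 − 84/120 ≈ 0.300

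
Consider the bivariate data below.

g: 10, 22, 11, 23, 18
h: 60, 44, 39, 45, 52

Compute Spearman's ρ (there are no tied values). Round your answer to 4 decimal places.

-0.3000

Rank g: 1, 4, 2, 5, 3
Rank h: 5, 2, 1, 3, 4
d = rank(g) − rank(h): -4, 2, 1, 2, -1; Σd² = 26
ρ = 1 − 6Σd² / [n(n²−1)] = 1 − 6×26 / (5×24) = 1 − 156/120 ≈ -0.3000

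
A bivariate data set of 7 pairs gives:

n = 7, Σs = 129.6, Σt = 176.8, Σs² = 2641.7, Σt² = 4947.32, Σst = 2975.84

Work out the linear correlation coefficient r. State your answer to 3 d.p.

r = (nΣst − ΣsΣt) / √[(nΣs² − (Σs)²)(nΣt² − (Σt)²)]
Numerator: 7×2975.84 − 129.6×176.8 = -2082.4
Denominator: √[(18491.9 − 16796.16)(34631.24 − 31258.24)] = √[1695.74 × 3373] = 2391.5959
r = -2082.4 / 2391.5959 ≈ -0.871

-0.871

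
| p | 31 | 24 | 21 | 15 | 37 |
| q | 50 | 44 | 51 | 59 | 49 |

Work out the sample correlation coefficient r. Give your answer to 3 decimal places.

n = 5, Σp = 128, Σq = 253, Σp² = 3572, Σq² = 12919, Σpq = 6375
nΣpq − ΣpΣq = 31875 − 32384 = -509
nΣp² − (Σp)² = 17860 − 16384 = 1476; nΣq² − (Σq)² = 64595 − 64009 = 586
r = -509 / √(1476 × 586) = -509 / 930.0194 ≈ -0.547

-0.547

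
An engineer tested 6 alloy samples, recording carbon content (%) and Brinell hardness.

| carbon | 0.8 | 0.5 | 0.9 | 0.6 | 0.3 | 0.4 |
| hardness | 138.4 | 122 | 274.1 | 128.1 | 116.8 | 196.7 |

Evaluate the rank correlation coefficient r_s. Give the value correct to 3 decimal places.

Rank carbon: 5, 3, 6, 4, 1, 2
Rank hardness: 4, 2, 6, 3, 1, 5
d = rank(carbon) − rank(hardness): 1, 1, 0, 1, 0, -3; Σd² = 12
ρ = 1 − 6Σd² / [n(n²−1)] = 1 − 6×12 / (6×35) = 1 − 72/210 ≈ 0.657

0.657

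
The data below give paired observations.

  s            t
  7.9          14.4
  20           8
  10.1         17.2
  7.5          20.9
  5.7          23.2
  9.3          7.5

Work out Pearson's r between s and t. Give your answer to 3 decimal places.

-0.684

n = 6, Σs = 60.5, Σt = 91.2, Σs² = 739.65, Σt² = 1598.5, Σst = 806.22
nΣst − ΣsΣt = 4837.32 − 5517.6 = -680.28
nΣs² − (Σs)² = 4437.9 − 3660.25 = 777.65; nΣt² − (Σt)² = 9591 − 8317.44 = 1273.56
r = -680.28 / √(777.65 × 1273.56) = -680.28 / 995.1804 ≈ -0.684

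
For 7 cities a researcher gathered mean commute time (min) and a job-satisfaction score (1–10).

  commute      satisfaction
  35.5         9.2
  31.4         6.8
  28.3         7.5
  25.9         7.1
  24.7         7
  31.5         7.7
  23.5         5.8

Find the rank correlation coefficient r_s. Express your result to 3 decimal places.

0.786

Rank commute: 7, 5, 4, 3, 2, 6, 1
Rank satisfaction: 7, 2, 5, 4, 3, 6, 1
d = rank(commute) − rank(satisfaction): 0, 3, -1, -1, -1, 0, 0; Σd² = 12
ρ = 1 − 6Σd² / [n(n²−1)] = 1 − 6×12 / (7×48) = 1 − 72/336 ≈ 0.786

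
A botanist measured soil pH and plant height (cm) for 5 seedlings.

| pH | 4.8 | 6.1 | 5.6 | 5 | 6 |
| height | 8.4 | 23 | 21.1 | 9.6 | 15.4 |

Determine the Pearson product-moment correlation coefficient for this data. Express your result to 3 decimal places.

0.843

n = 5, Σx = 27.5, Σy = 77.5, Σx² = 152.61, Σy² = 1374.09, Σxy = 439.18
nΣxy − ΣxΣy = 2195.9 − 2131.25 = 64.65
nΣx² − (Σx)² = 763.05 − 756.25 = 6.8; nΣy² − (Σy)² = 6870.45 − 6006.25 = 864.2
r = 64.65 / √(6.8 × 864.2) = 64.65 / 76.6587 ≈ 0.843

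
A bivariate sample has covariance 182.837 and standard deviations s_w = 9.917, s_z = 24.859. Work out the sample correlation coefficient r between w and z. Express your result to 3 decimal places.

0.742

r = Cov(w,z) / (s_w · s_z) = 182.837 / (9.917 × 24.859)
  = 182.837 / 246.5267 ≈ 0.742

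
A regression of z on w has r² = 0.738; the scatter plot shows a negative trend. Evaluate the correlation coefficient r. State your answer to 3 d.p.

|r| = √0.738 = 0.859
The association is negative, so r = −0.859.

-0.859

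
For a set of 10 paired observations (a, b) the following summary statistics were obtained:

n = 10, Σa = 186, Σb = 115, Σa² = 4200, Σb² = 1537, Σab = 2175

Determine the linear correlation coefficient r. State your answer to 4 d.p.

r = (nΣab − ΣaΣb) / √[(nΣa² − (Σa)²)(nΣb² − (Σb)²)]
Numerator: 10×2175 − 186×115 = 360
Denominator: √[(42000 − 34596)(15370 − 13225)] = √[7404 × 2145] = 3985.1700
r = 360 / 3985.1700 ≈ 0.0903

0.0903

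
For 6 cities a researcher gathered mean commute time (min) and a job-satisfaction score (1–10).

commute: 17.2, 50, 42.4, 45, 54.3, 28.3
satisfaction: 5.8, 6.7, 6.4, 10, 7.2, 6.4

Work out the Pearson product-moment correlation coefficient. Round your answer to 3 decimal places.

0.455

n = 6, Σx = 237.2, Σy = 42.5, Σx² = 10367.98, Σy² = 312.29, Σxy = 1728.2
nΣxy − ΣxΣy = 10369.2 − 10081 = 288.2
nΣx² − (Σx)² = 62207.88 − 56263.84 = 5944.04; nΣy² − (Σy)² = 1873.74 − 1806.25 = 67.49
r = 288.2 / √(5944.04 × 67.49) = 288.2 / 633.3745 ≈ 0.455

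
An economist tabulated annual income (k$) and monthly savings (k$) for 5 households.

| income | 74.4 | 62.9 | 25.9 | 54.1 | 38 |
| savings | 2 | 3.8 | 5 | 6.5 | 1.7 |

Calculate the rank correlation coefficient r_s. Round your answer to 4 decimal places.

Rank income: 5, 4, 1, 3, 2
Rank savings: 2, 3, 4, 5, 1
d = rank(income) − rank(savings): 3, 1, -3, -2, 1; Σd² = 24
ρ = 1 − 6Σd² / [n(n²−1)] = 1 − 6×24 / (5×24) = 1 − 144/120 ≈ -0.2000

-0.2000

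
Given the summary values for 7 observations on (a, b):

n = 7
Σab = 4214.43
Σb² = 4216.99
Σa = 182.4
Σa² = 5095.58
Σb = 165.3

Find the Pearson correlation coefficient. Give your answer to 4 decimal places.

r = (nΣab − ΣaΣb) / √[(nΣa² − (Σa)²)(nΣb² − (Σb)²)]
Numerator: 7×4214.43 − 182.4×165.3 = -649.71
Denominator: √[(35669.06 − 33269.76)(29518.93 − 27324.09)] = √[2399.3 × 2194.84] = 2294.7940
r = -649.71 / 2294.7940 ≈ -0.2831

-0.2831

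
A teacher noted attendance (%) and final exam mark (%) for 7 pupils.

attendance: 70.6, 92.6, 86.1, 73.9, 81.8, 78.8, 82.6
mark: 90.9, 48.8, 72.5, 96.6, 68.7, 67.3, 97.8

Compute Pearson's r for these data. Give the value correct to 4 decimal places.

n = 7, Σx = 566.4, Σy = 542.6, Σx² = 46156.98, Σy² = 44045.88, Σxy = 43318.59
nΣxy − ΣxΣy = 303230.13 − 307328.64 = -4098.51
nΣx² − (Σx)² = 323098.86 − 320808.96 = 2289.9; nΣy² − (Σy)² = 308321.16 − 294414.76 = 13906.4
r = -4098.51 / √(2289.9 × 13906.4) = -4098.51 / 5643.0723 ≈ -0.7263

-0.7263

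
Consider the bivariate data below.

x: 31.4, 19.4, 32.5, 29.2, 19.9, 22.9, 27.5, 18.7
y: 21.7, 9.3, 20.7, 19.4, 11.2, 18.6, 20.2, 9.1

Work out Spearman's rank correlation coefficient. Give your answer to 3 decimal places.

Rank x: 7, 2, 8, 6, 3, 4, 5, 1
Rank y: 8, 2, 7, 5, 3, 4, 6, 1
d = rank(x) − rank(y): -1, 0, 1, 1, 0, 0, -1, 0; Σd² = 4
ρ = 1 − 6Σd² / [n(n²−1)] = 1 − 6×4 / (8×63) = 1 − 24/504 ≈ 0.952

0.952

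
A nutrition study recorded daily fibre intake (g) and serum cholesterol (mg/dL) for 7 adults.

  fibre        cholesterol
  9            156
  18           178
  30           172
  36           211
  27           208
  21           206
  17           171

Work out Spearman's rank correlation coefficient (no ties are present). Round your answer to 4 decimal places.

0.7857

Rank fibre: 1, 3, 6, 7, 5, 4, 2
Rank cholesterol: 1, 4, 3, 7, 6, 5, 2
d = rank(fibre) − rank(cholesterol): 0, -1, 3, 0, -1, -1, 0; Σd² = 12
ρ = 1 − 6Σd² / [n(n²−1)] = 1 − 6×12 / (7×48) = 1 − 72/336 ≈ 0.7857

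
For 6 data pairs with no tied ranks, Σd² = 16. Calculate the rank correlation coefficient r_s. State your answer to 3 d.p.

0.543

ρ = 1 − 6Σd² / [n(n²−1)] = 1 − 6×16 / (6×35)
  = 1 − 96/210 = 1 − 0.4571 ≈ 0.543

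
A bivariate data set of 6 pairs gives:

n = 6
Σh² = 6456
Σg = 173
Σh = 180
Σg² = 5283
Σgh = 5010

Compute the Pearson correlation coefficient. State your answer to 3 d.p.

-0.323

r = (nΣgh − ΣgΣh) / √[(nΣg² − (Σg)²)(nΣh² − (Σh)²)]
Numerator: 6×5010 − 173×180 = -1080
Denominator: √[(31698 − 29929)(38736 − 32400)] = √[1769 × 6336] = 3347.8925
r = -1080 / 3347.8925 ≈ -0.323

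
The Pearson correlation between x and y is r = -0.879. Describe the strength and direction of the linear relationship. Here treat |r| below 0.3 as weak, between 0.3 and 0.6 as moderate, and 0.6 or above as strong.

strong negative

r = -0.879 < 0 so the relationship is negative.
|r| = 0.879, which falls in the strong range.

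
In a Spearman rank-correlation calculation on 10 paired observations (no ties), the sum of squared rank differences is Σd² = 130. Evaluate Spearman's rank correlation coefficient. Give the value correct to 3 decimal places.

ρ = 1 − 6Σd² / [n(n²−1)] = 1 − 6×130 / (10×99)
  = 1 − 780/990 = 1 − 0.7879 ≈ 0.212

0.212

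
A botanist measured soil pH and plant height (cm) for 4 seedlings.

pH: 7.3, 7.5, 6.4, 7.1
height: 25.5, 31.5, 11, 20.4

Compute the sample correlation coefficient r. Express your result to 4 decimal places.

0.9795

n = 4, Σx = 28.3, Σy = 88.4, Σx² = 200.91, Σy² = 2179.66, Σxy = 637.64
nΣxy − ΣxΣy = 2550.56 − 2501.72 = 48.84
nΣx² − (Σx)² = 803.64 − 800.89 = 2.75; nΣy² − (Σy)² = 8718.64 − 7814.56 = 904.08
r = 48.84 / √(2.75 × 904.08) = 48.84 / 49.8620 ≈ 0.9795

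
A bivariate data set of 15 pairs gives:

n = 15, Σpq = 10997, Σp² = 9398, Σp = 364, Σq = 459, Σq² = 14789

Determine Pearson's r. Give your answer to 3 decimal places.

r = (nΣpq − ΣpΣq) / √[(nΣp² − (Σp)²)(nΣq² − (Σq)²)]
Numerator: 15×10997 − 364×459 = -2121
Denominator: √[(140970 − 132496)(221835 − 210681)] = √[8474 × 11154] = 9722.0880
r = -2121 / 9722.0880 ≈ -0.218

-0.218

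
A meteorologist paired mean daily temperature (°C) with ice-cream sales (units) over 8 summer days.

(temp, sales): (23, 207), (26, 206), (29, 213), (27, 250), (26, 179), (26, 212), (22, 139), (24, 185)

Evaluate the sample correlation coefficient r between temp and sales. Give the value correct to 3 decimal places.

0.658

n = 8, Σx = 203, Σy = 1591, Σx² = 5187, Σy² = 323685, Σxy = 40708
nΣxy − ΣxΣy = 325664 − 322973 = 2691
nΣx² − (Σx)² = 41496 − 41209 = 287; nΣy² − (Σy)² = 2589480 − 2531281 = 58199
r = 2691 / √(287 × 58199) = 2691 / 4086.9442 ≈ 0.658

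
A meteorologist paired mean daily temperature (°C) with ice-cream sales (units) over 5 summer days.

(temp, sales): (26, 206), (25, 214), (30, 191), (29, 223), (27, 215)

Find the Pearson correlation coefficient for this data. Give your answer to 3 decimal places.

n = 5, Σx = 137, Σy = 1049, Σx² = 3771, Σy² = 220667, Σxy = 28708
nΣxy − ΣxΣy = 143540 − 143713 = -173
nΣx² − (Σx)² = 18855 − 18769 = 86; nΣy² − (Σy)² = 1103335 − 1100401 = 2934
r = -173 / √(86 × 2934) = -173 / 502.3186 ≈ -0.344

-0.344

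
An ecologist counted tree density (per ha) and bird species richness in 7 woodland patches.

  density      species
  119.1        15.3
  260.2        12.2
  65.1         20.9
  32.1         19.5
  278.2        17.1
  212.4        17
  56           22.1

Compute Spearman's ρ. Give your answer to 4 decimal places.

Rank density: 4, 6, 3, 1, 7, 5, 2
Rank species: 2, 1, 6, 5, 4, 3, 7
d = rank(density) − rank(species): 2, 5, -3, -4, 3, 2, -5; Σd² = 92
ρ = 1 − 6Σd² / [n(n²−1)] = 1 − 6×92 / (7×48) = 1 − 552/336 ≈ -0.6429

-0.6429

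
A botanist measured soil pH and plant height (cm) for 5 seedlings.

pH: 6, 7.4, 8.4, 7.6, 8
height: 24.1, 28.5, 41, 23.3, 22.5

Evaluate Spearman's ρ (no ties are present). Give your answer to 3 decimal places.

Rank pH: 1, 2, 5, 3, 4
Rank height: 3, 4, 5, 2, 1
d = rank(pH) − rank(height): -2, -2, 0, 1, 3; Σd² = 18
ρ = 1 − 6Σd² / [n(n²−1)] = 1 − 6×18 / (5×24) = 1 − 108/120 ≈ 0.100

0.100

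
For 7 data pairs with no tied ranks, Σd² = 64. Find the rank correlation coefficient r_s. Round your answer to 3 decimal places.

ρ = 1 − 6Σd² / [n(n²−1)] = 1 − 6×64 / (7×48)
  = 1 − 384/336 = 1 − 1.1429 ≈ -0.143

-0.143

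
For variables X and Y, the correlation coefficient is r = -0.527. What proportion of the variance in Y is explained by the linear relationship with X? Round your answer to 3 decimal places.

0.278

r² = (-0.527)² = 0.278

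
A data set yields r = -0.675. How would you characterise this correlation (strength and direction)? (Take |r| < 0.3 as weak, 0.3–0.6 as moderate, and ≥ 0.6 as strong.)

strong negative

r = -0.675 < 0 so the relationship is negative.
|r| = 0.675, which falls in the strong range.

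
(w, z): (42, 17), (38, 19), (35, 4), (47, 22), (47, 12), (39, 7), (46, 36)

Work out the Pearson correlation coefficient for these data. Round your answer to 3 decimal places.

n = 7, Σw = 294, Σz = 117, Σw² = 12488, Σz² = 2639, Σwz = 5103
nΣwz − ΣwΣz = 35721 − 34398 = 1323
nΣw² − (Σw)² = 87416 − 86436 = 980; nΣz² − (Σz)² = 18473 − 13689 = 4784
r = 1323 / √(980 × 4784) = 1323 / 2165.2529 ≈ 0.611

0.611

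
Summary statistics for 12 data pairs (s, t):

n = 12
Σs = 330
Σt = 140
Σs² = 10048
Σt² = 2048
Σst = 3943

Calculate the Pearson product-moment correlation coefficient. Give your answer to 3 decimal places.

r = (nΣst − ΣsΣt) / √[(nΣs² − (Σs)²)(nΣt² − (Σt)²)]
Numerator: 12×3943 − 330×140 = 1116
Denominator: √[(120576 − 108900)(24576 − 19600)] = √[11676 × 4976] = 7622.3209
r = 1116 / 7622.3209 ≈ 0.146

0.146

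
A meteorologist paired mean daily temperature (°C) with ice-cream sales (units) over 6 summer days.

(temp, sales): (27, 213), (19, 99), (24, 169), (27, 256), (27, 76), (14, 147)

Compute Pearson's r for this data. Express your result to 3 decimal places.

0.343

n = 6, Σx = 138, Σy = 960, Σx² = 3320, Σy² = 176652, Σxy = 22710
nΣxy − ΣxΣy = 136260 − 132480 = 3780
nΣx² − (Σx)² = 19920 − 19044 = 876; nΣy² − (Σy)² = 1059912 − 921600 = 138312
r = 3780 / √(876 × 138312) = 3780 / 11007.3299 ≈ 0.343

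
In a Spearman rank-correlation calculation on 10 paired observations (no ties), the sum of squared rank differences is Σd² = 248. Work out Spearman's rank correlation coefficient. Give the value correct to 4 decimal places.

-0.5030

ρ = 1 − 6Σd² / [n(n²−1)] = 1 − 6×248 / (10×99)
  = 1 − 1488/990 = 1 − 1.50303 ≈ -0.5030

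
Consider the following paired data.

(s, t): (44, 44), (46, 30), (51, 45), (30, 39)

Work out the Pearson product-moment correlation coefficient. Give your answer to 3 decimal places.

n = 4, Σs = 171, Σt = 158, Σs² = 7553, Σt² = 6382, Σst = 6781
nΣst − ΣsΣt = 27124 − 27018 = 106
nΣs² − (Σs)² = 30212 − 29241 = 971; nΣt² − (Σt)² = 25528 − 24964 = 564
r = 106 / √(971 × 564) = 106 / 740.0297 ≈ 0.143

0.143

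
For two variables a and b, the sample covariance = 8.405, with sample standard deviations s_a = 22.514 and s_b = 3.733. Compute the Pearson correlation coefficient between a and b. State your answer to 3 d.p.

r = Cov(a,b) / (s_a · s_b) = 8.405 / (22.514 × 3.733)
  = 8.405 / 84.0448 ≈ 0.100

0.100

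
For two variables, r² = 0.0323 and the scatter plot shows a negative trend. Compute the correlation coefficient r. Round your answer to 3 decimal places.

-0.180

|r| = √0.0323 = 0.180
The association is negative, so r = −0.180.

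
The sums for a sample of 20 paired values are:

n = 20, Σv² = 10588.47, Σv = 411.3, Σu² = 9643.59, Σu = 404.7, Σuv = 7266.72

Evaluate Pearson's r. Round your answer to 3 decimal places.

-0.600

r = (nΣuv − ΣuΣv) / √[(nΣu² − (Σu)²)(nΣv² − (Σv)²)]
Numerator: 20×7266.72 − 404.7×411.3 = -21118.71
Denominator: √[(192871.8 − 163782.09)(211769.4 − 169167.69)] = √[29089.71 × 42601.71] = 35203.2866
r = -21118.71 / 35203.2866 ≈ -0.600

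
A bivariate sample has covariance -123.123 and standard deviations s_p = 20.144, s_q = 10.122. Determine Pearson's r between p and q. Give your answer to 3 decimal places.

r = Cov(p,q) / (s_p · s_q) = -123.123 / (20.144 × 10.122)
  = -123.123 / 203.8976 ≈ -0.604

-0.604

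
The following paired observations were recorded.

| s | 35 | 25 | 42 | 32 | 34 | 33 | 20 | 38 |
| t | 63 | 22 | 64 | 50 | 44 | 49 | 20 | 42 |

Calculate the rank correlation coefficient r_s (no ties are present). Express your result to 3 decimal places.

Rank s: 6, 2, 8, 3, 5, 4, 1, 7
Rank t: 7, 2, 8, 6, 4, 5, 1, 3
d = rank(s) − rank(t): -1, 0, 0, -3, 1, -1, 0, 4; Σd² = 28
ρ = 1 − 6Σd² / [n(n²−1)] = 1 − 6×28 / (8×63) = 1 − 168/504 ≈ 0.667

0.667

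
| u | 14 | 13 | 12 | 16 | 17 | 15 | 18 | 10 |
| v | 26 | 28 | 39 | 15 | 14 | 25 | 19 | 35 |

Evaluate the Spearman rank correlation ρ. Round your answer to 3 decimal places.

Rank u: 4, 3, 2, 6, 7, 5, 8, 1
Rank v: 5, 6, 8, 2, 1, 4, 3, 7
d = rank(u) − rank(v): -1, -3, -6, 4, 6, 1, 5, -6; Σd² = 160
ρ = 1 − 6Σd² / [n(n²−1)] = 1 − 6×160 / (8×63) = 1 − 960/504 ≈ -0.905

-0.905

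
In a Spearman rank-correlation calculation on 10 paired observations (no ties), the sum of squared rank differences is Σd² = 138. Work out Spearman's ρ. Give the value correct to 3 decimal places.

ρ = 1 − 6Σd² / [n(n²−1)] = 1 − 6×138 / (10×99)
  = 1 − 828/990 = 1 − 0.8364 ≈ 0.164

0.164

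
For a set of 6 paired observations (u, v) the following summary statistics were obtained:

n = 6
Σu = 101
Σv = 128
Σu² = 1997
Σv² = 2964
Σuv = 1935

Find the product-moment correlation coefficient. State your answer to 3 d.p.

r = (nΣuv − ΣuΣv) / √[(nΣu² − (Σu)²)(nΣv² − (Σv)²)]
Numerator: 6×1935 − 101×128 = -1318
Denominator: √[(11982 − 10201)(17784 − 16384)] = √[1781 × 1400] = 1579.0503
r = -1318 / 1579.0503 ≈ -0.835

-0.835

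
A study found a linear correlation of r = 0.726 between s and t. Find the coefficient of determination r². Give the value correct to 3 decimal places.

r² = (0.726)² = 0.527

0.527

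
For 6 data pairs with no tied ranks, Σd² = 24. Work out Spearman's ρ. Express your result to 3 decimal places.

0.314

ρ = 1 − 6Σd² / [n(n²−1)] = 1 − 6×24 / (6×35)
  = 1 − 144/210 = 1 − 0.6857 ≈ 0.314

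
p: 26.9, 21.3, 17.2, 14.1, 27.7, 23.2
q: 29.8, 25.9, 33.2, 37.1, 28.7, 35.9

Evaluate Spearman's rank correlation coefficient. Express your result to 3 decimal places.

-0.543

Rank p: 5, 3, 2, 1, 6, 4
Rank q: 3, 1, 4, 6, 2, 5
d = rank(p) − rank(q): 2, 2, -2, -5, 4, -1; Σd² = 54
ρ = 1 − 6Σd² / [n(n²−1)] = 1 − 6×54 / (6×35) = 1 − 324/210 ≈ -0.543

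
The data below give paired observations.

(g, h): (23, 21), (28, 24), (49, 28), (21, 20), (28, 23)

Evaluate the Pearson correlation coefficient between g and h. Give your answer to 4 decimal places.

0.9647

n = 5, Σg = 149, Σh = 116, Σg² = 4939, Σh² = 2730, Σgh = 3591
nΣgh − ΣgΣh = 17955 − 17284 = 671
nΣg² − (Σg)² = 24695 − 22201 = 2494; nΣh² − (Σh)² = 13650 − 13456 = 194
r = 671 / √(2494 × 194) = 671 / 695.5832 ≈ 0.9647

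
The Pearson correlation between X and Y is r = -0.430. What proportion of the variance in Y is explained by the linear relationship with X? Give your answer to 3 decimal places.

r² = (-0.430)² = 0.185

0.185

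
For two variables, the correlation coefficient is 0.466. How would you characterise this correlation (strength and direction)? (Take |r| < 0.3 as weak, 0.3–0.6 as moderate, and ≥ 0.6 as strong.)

r = 0.466 > 0 so the relationship is positive.
|r| = 0.466, which falls in the moderate range.

moderate positive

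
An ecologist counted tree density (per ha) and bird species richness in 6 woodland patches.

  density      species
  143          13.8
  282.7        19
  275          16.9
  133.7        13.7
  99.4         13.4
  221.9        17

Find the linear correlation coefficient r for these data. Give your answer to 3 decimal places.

n = 6, Σx = 1155.7, Σy = 93.8, Σx² = 252988.95, Σy² = 1493.3, Σxy = 18928.15
nΣxy − ΣxΣy = 113568.9 − 108404.66 = 5164.24
nΣx² − (Σx)² = 1517933.7 − 1335642.49 = 182291.21; nΣy² − (Σy)² = 8959.8 − 8798.44 = 161.36
r = 5164.24 / √(182291.21 × 161.36) = 5164.24 / 5423.5145 ≈ 0.952

0.952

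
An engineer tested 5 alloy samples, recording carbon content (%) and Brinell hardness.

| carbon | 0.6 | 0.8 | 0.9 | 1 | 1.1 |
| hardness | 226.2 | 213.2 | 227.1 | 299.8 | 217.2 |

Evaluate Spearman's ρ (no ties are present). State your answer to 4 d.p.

Rank carbon: 1, 2, 3, 4, 5
Rank hardness: 3, 1, 4, 5, 2
d = rank(carbon) − rank(hardness): -2, 1, -1, -1, 3; Σd² = 16
ρ = 1 − 6Σd² / [n(n²−1)] = 1 − 6×16 / (5×24) = 1 − 96/120 ≈ 0.2000

0.2000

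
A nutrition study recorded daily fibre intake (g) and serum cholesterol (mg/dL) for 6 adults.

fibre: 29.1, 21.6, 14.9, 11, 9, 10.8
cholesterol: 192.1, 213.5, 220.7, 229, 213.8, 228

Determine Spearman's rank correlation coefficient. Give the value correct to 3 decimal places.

Rank fibre: 6, 5, 4, 3, 1, 2
Rank cholesterol: 1, 2, 4, 6, 3, 5
d = rank(fibre) − rank(cholesterol): 5, 3, 0, -3, -2, -3; Σd² = 56
ρ = 1 − 6Σd² / [n(n²−1)] = 1 − 6×56 / (6×35) = 1 − 336/210 ≈ -0.600

-0.600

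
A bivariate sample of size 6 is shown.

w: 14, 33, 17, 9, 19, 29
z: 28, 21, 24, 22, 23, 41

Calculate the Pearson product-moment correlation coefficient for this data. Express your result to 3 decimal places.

n = 6, Σw = 121, Σz = 159, Σw² = 2857, Σz² = 4495, Σwz = 3317
nΣwz − ΣwΣz = 19902 − 19239 = 663
nΣw² − (Σw)² = 17142 − 14641 = 2501; nΣz² − (Σz)² = 26970 − 25281 = 1689
r = 663 / √(2501 × 1689) = 663 / 2055.2832 ≈ 0.323

0.323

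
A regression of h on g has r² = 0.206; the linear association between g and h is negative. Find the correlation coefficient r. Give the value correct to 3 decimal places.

|r| = √0.206 = 0.454
The association is negative, so r = −0.454.

-0.454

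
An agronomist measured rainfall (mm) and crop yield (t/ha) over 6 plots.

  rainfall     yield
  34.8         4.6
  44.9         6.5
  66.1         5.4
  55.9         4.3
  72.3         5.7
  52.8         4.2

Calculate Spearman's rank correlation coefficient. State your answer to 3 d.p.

Rank rainfall: 1, 2, 5, 4, 6, 3
Rank yield: 3, 6, 4, 2, 5, 1
d = rank(rainfall) − rank(yield): -2, -4, 1, 2, 1, 2; Σd² = 30
ρ = 1 − 6Σd² / [n(n²−1)] = 1 − 6×30 / (6×35) = 1 − 180/210 ≈ 0.143

0.143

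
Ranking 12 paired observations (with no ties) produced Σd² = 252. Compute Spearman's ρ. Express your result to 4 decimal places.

0.1189

ρ = 1 − 6Σd² / [n(n²−1)] = 1 − 6×252 / (12×143)
  = 1 − 1512/1716 = 1 − 0.88112 ≈ 0.1189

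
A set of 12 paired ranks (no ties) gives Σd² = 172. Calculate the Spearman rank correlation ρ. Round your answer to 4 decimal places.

0.3986

ρ = 1 − 6Σd² / [n(n²−1)] = 1 − 6×172 / (12×143)
  = 1 − 1032/1716 = 1 − 0.60140 ≈ 0.3986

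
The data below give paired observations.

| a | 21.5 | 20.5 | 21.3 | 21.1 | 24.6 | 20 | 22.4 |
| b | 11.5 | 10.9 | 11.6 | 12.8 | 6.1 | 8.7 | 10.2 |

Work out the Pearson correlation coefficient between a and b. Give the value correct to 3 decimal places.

n = 7, Σa = 151.4, Σb = 71.8, Σa² = 3288.32, Σb² = 766.4, Σab = 1540.4
nΣab − ΣaΣb = 10782.8 − 10870.52 = -87.72
nΣa² − (Σa)² = 23018.24 − 22921.96 = 96.28; nΣb² − (Σb)² = 5364.8 − 5155.24 = 209.56
r = -87.72 / √(96.28 × 209.56) = -87.72 / 142.0438 ≈ -0.618

-0.618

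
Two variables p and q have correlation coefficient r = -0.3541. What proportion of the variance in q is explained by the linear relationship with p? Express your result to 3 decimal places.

0.125

r² = (-0.3541)² = 0.125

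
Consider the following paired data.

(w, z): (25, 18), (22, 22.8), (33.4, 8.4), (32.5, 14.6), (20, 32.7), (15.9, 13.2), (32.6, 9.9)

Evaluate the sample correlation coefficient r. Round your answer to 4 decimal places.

-0.5810

n = 7, Σw = 181.4, Σz = 119.6, Σw² = 4996.38, Σz² = 2469.1, Σwz = 2893.28
nΣwz − ΣwΣz = 20252.96 − 21695.44 = -1442.48
nΣw² − (Σw)² = 34974.66 − 32905.96 = 2068.7; nΣz² − (Σz)² = 17283.7 − 14304.16 = 2979.54
r = -1442.48 / √(2068.7 × 2979.54) = -1442.48 / 2482.6950 ≈ -0.5810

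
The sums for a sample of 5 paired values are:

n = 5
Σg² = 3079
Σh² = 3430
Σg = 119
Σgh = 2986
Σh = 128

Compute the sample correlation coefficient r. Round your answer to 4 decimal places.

-0.3106

r = (nΣgh − ΣgΣh) / √[(nΣg² − (Σg)²)(nΣh² − (Σh)²)]
Numerator: 5×2986 − 119×128 = -302
Denominator: √[(15395 − 14161)(17150 − 16384)] = √[1234 × 766] = 972.2366
r = -302 / 972.2366 ≈ -0.3106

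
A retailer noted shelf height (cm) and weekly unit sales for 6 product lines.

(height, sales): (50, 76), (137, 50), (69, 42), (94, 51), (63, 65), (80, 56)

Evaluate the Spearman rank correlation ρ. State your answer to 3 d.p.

-0.657

Rank height: 1, 6, 3, 5, 2, 4
Rank sales: 6, 2, 1, 3, 5, 4
d = rank(height) − rank(sales): -5, 4, 2, 2, -3, 0; Σd² = 58
ρ = 1 − 6Σd² / [n(n²−1)] = 1 − 6×58 / (6×35) = 1 − 348/210 ≈ -0.657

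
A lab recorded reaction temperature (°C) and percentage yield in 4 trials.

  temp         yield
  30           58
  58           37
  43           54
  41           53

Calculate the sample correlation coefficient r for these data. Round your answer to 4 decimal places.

-0.9537

n = 4, Σx = 172, Σy = 202, Σx² = 7794, Σy² = 10458, Σxy = 8381
nΣxy − ΣxΣy = 33524 − 34744 = -1220
nΣx² − (Σx)² = 31176 − 29584 = 1592; nΣy² − (Σy)² = 41832 − 40804 = 1028
r = -1220 / √(1592 × 1028) = -1220 / 1279.2873 ≈ -0.9537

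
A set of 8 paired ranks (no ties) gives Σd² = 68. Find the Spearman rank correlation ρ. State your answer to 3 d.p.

ρ = 1 − 6Σd² / [n(n²−1)] = 1 − 6×68 / (8×63)
  = 1 − 408/504 = 1 − 0.8095 ≈ 0.190

0.190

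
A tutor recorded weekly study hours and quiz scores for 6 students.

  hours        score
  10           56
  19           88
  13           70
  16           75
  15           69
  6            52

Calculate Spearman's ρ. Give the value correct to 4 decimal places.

Rank hours: 2, 6, 3, 5, 4, 1
Rank score: 2, 6, 4, 5, 3, 1
d = rank(hours) − rank(score): 0, 0, -1, 0, 1, 0; Σd² = 2
ρ = 1 − 6Σd² / [n(n²−1)] = 1 − 6×2 / (6×35) = 1 − 12/210 ≈ 0.9429

0.9429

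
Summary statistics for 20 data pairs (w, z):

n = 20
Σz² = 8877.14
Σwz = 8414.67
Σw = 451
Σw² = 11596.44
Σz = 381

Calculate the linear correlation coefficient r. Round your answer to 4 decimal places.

r = (nΣwz − ΣwΣz) / √[(nΣw² − (Σw)²)(nΣz² − (Σz)²)]
Numerator: 20×8414.67 − 451×381 = -3537.6
Denominator: √[(231928.8 − 203401)(177542.8 − 145161)] = √[28527.8 × 32381.8] = 30393.7743
r = -3537.6 / 30393.7743 ≈ -0.1164

-0.1164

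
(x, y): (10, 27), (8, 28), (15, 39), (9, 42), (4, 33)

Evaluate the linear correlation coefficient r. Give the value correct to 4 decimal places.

n = 5, Σx = 46, Σy = 169, Σx² = 486, Σy² = 5887, Σxy = 1589
nΣxy − ΣxΣy = 7945 − 7774 = 171
nΣx² − (Σx)² = 2430 − 2116 = 314; nΣy² − (Σy)² = 29435 − 28561 = 874
r = 171 / √(314 × 874) = 171 / 523.8664 ≈ 0.3264

0.3264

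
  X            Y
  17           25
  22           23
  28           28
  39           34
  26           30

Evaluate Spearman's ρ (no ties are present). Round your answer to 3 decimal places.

Rank X: 1, 2, 4, 5, 3
Rank Y: 2, 1, 3, 5, 4
d = rank(X) − rank(Y): -1, 1, 1, 0, -1; Σd² = 4
ρ = 1 − 6Σd² / [n(n²−1)] = 1 − 6×4 / (5×24) = 1 − 24/120 ≈ 0.800

0.800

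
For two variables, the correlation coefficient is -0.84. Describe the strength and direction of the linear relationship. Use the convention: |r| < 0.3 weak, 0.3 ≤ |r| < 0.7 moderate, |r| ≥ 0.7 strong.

r = -0.84 < 0 so the relationship is negative.
|r| = 0.84, which falls in the strong range.

strong negative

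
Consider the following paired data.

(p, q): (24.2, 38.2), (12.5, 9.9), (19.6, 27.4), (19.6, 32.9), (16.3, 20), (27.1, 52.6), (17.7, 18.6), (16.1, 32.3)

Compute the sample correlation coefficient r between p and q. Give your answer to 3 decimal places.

n = 8, Σp = 153.1, Σq = 231.9, Σp² = 3082.81, Σq² = 7946.43, Σpq = 4830.78
nΣpq − ΣpΣq = 38646.24 − 35503.89 = 3142.35
nΣp² − (Σp)² = 24662.48 − 23439.61 = 1222.87; nΣq² − (Σq)² = 63571.44 − 53777.61 = 9793.83
r = 3142.35 / √(1222.87 × 9793.83) = 3142.35 / 3460.7197 ≈ 0.908

0.908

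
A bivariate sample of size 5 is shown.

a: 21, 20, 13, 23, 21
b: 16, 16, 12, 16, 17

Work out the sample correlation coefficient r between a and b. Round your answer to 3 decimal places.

0.927

n = 5, Σa = 98, Σb = 77, Σa² = 1980, Σb² = 1201, Σab = 1537
nΣab − ΣaΣb = 7685 − 7546 = 139
nΣa² − (Σa)² = 9900 − 9604 = 296; nΣb² − (Σb)² = 6005 − 5929 = 76
r = 139 / √(296 × 76) = 139 / 149.9867 ≈ 0.927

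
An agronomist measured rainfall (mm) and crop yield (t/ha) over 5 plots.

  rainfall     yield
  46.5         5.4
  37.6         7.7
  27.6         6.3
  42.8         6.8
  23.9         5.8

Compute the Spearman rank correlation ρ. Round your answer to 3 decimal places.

-0.100

Rank rainfall: 5, 3, 2, 4, 1
Rank yield: 1, 5, 3, 4, 2
d = rank(rainfall) − rank(yield): 4, -2, -1, 0, -1; Σd² = 22
ρ = 1 − 6Σd² / [n(n²−1)] = 1 − 6×22 / (5×24) = 1 − 132/120 ≈ -0.100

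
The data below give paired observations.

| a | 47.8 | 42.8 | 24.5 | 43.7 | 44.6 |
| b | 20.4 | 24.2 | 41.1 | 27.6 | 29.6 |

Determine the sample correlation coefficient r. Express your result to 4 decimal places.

n = 5, Σa = 203.4, Σb = 142.9, Σa² = 8615.78, Σb² = 4328.93, Σab = 5544.11
nΣab − ΣaΣb = 27720.55 − 29065.86 = -1345.31
nΣa² − (Σa)² = 43078.9 − 41371.56 = 1707.34; nΣb² − (Σb)² = 21644.65 − 20420.41 = 1224.24
r = -1345.31 / √(1707.34 × 1224.24) = -1345.31 / 1445.7503 ≈ -0.9305

-0.9305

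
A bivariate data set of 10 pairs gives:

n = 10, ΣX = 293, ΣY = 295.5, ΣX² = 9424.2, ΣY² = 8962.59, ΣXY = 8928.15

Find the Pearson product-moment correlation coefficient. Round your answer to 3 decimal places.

0.614

r = (nΣXY − ΣXΣY) / √[(nΣX² − (ΣX)²)(nΣY² − (ΣY)²)]
Numerator: 10×8928.15 − 293×295.5 = 2700
Denominator: √[(94242 − 85849)(89625.9 − 87320.25)] = √[8393 × 2305.65] = 4399.0136
r = 2700 / 4399.0136 ≈ 0.614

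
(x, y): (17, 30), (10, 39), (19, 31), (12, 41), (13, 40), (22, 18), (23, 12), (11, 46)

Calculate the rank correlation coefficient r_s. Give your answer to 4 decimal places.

-0.8333

Rank x: 5, 1, 6, 3, 4, 7, 8, 2
Rank y: 3, 5, 4, 7, 6, 2, 1, 8
d = rank(x) − rank(y): 2, -4, 2, -4, -2, 5, 7, -6; Σd² = 154
ρ = 1 − 6Σd² / [n(n²−1)] = 1 − 6×154 / (8×63) = 1 − 924/504 ≈ -0.8333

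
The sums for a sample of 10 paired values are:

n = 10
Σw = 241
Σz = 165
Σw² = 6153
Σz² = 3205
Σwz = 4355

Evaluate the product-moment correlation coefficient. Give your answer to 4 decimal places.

r = (nΣwz − ΣwΣz) / √[(nΣw² − (Σw)²)(nΣz² − (Σz)²)]
Numerator: 10×4355 − 241×165 = 3785
Denominator: √[(61530 − 58081)(32050 − 27225)] = √[3449 × 4825] = 4079.3903
r = 3785 / 4079.3903 ≈ 0.9278

0.9278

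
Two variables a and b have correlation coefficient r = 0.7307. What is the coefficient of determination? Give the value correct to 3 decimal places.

r² = (0.7307)² = 0.534

0.534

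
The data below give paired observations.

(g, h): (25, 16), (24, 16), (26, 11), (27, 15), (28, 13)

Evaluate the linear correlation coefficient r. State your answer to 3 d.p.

-0.511

n = 5, Σg = 130, Σh = 71, Σg² = 3390, Σh² = 1027, Σgh = 1839
nΣgh − ΣgΣh = 9195 − 9230 = -35
nΣg² − (Σg)² = 16950 − 16900 = 50; nΣh² − (Σh)² = 5135 − 5041 = 94
r = -35 / √(50 × 94) = -35 / 68.5565 ≈ -0.511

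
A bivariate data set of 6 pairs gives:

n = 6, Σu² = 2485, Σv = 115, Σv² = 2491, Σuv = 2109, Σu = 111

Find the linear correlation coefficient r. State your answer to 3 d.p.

r = (nΣuv − ΣuΣv) / √[(nΣu² − (Σu)²)(nΣv² − (Σv)²)]
Numerator: 6×2109 − 111×115 = -111
Denominator: √[(14910 − 12321)(14946 − 13225)] = √[2589 × 1721] = 2110.8456
r = -111 / 2110.8456 ≈ -0.053

-0.053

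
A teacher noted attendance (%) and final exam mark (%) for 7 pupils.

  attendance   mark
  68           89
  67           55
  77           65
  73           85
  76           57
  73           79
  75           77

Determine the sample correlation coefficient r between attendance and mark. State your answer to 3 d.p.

-0.144

n = 7, Σx = 509, Σy = 507, Σx² = 37101, Σy² = 37815, Σxy = 36821
nΣxy − ΣxΣy = 257747 − 258063 = -316
nΣx² − (Σx)² = 259707 − 259081 = 626; nΣy² − (Σy)² = 264705 − 257049 = 7656
r = -316 / √(626 × 7656) = -316 / 2189.2136 ≈ -0.144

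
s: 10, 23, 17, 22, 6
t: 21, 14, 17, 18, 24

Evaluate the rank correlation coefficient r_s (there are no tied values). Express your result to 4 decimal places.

Rank s: 2, 5, 3, 4, 1
Rank t: 4, 1, 2, 3, 5
d = rank(s) − rank(t): -2, 4, 1, 1, -4; Σd² = 38
ρ = 1 − 6Σd² / [n(n²−1)] = 1 − 6×38 / (5×24) = 1 − 228/120 ≈ -0.9000

-0.9000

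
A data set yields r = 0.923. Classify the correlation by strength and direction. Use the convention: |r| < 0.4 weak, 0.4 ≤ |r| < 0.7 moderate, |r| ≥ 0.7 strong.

strong positive

r = 0.923 > 0 so the relationship is positive.
|r| = 0.923, which falls in the strong range.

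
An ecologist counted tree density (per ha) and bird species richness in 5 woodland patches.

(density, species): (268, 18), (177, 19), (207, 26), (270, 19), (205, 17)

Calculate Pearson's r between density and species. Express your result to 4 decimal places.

n = 5, Σx = 1127, Σy = 99, Σx² = 260927, Σy² = 2011, Σxy = 22184
nΣxy − ΣxΣy = 110920 − 111573 = -653
nΣx² − (Σx)² = 1304635 − 1270129 = 34506; nΣy² − (Σy)² = 10055 − 9801 = 254
r = -653 / √(34506 × 254) = -653 / 2960.4939 ≈ -0.2206

-0.2206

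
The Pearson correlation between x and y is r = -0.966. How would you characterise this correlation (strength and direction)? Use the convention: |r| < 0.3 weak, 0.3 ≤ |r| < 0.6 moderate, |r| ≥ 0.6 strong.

strong negative

r = -0.966 < 0 so the relationship is negative.
|r| = 0.966, which falls in the strong range.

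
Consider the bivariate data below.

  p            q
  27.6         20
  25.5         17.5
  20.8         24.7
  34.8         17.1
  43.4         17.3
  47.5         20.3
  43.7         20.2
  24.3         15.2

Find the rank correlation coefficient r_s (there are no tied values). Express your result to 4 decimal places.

0.1429

Rank p: 4, 3, 1, 5, 6, 8, 7, 2
Rank q: 5, 4, 8, 2, 3, 7, 6, 1
d = rank(p) − rank(q): -1, -1, -7, 3, 3, 1, 1, 1; Σd² = 72
ρ = 1 − 6Σd² / [n(n²−1)] = 1 − 6×72 / (8×63) = 1 − 432/504 ≈ 0.1429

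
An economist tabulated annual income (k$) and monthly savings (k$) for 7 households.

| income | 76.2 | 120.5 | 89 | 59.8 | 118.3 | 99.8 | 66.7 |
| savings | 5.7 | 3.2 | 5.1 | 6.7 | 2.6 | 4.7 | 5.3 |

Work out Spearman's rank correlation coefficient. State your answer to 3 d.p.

-0.929

Rank income: 3, 7, 4, 1, 6, 5, 2
Rank savings: 6, 2, 4, 7, 1, 3, 5
d = rank(income) − rank(savings): -3, 5, 0, -6, 5, 2, -3; Σd² = 108
ρ = 1 − 6Σd² / [n(n²−1)] = 1 − 6×108 / (7×48) = 1 − 648/336 ≈ -0.929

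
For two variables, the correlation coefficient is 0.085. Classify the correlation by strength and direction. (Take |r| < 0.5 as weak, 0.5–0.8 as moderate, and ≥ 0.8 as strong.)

weak positive

r = 0.085 > 0 so the relationship is positive.
|r| = 0.085, which falls in the weak range.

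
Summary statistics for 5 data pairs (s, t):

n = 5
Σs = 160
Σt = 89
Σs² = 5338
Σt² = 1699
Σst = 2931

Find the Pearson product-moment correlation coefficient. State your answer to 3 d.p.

0.525

r = (nΣst − ΣsΣt) / √[(nΣs² − (Σs)²)(nΣt² − (Σt)²)]
Numerator: 5×2931 − 160×89 = 415
Denominator: √[(26690 − 25600)(8495 − 7921)] = √[1090 × 574] = 790.9867
r = 415 / 790.9867 ≈ 0.525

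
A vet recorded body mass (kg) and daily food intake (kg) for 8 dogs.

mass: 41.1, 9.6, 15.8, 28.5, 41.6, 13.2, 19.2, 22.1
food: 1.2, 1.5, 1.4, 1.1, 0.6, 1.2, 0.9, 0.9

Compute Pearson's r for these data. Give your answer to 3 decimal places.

-0.602

n = 8, Σx = 191.1, Σy = 8.8, Σx² = 5605.11, Σy² = 10.28, Σxy = 195.16
nΣxy − ΣxΣy = 1561.28 − 1681.68 = -120.4
nΣx² − (Σx)² = 44840.88 − 36519.21 = 8321.67; nΣy² − (Σy)² = 82.24 − 77.44 = 4.8
r = -120.4 / √(8321.67 × 4.8) = -120.4 / 199.8600 ≈ -0.602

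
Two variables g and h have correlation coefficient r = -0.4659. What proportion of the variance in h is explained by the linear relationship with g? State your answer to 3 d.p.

0.217

r² = (-0.4659)² = 0.217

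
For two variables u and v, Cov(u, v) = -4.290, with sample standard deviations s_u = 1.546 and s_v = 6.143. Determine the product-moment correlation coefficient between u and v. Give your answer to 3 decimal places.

r = Cov(u,v) / (s_u · s_v) = -4.290 / (1.546 × 6.143)
  = -4.290 / 9.4971 ≈ -0.452

-0.452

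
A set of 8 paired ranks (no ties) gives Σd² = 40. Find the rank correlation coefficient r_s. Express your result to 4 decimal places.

0.5238

ρ = 1 − 6Σd² / [n(n²−1)] = 1 − 6×40 / (8×63)
  = 1 − 240/504 = 1 − 0.47619 ≈ 0.5238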